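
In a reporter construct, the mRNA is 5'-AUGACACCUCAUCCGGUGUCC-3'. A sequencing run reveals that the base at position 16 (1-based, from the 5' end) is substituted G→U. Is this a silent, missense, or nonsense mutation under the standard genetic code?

missense

Position 16 falls in codon 6: GUG → Val.
After the substitution the codon is UUG → Leu.
Val ≠ Leu, so this is a missense mutation.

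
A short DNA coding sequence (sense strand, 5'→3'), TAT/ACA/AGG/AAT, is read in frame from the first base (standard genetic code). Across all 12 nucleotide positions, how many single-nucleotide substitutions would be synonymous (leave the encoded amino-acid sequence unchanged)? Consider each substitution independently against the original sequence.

Codon 1 (TAT, Tyr): 1 synonymous substitution.
Codon 2 (ACA, Thr): 3 synonymous substitutions.
Codon 3 (AGG, Arg): 2 synonymous substitutions.
Codon 4 (AAT, Asn): 1 synonymous substitution.
Total: 1 + 3 + 2 + 1 = 7.

7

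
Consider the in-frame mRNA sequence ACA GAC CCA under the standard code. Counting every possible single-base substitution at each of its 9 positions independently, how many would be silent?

Codon 1 (ACA, Thr): 3 synonymous substitutions.
Codon 2 (GAC, Asp): 1 synonymous substitution.
Codon 3 (CCA, Pro): 3 synonymous substitutions.
Total: 3 + 1 + 3 = 7.

7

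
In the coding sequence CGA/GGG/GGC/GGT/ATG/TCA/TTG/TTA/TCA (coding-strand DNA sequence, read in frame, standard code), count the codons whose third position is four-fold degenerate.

6

Codon 1 CGA (Arg): third position 4-fold.
Codon 2 GGG (Gly): third position 4-fold.
Codon 3 GGC (Gly): third position 4-fold.
Codon 4 GGT (Gly): third position 4-fold.
Codon 5 ATG (Met): third position 1-fold.
Codon 6 TCA (Ser): third position 4-fold.
Codon 7 TTG (Leu): third position 2-fold.
Codon 8 TTA (Leu): third position 2-fold.
Codon 9 TCA (Ser): third position 4-fold.
Four-fold degenerate third positions: 6.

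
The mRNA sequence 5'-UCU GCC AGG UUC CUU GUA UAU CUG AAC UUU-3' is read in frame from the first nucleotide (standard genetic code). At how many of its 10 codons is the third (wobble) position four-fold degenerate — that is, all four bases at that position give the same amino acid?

Codon 1 UCU (Ser): third position 4-fold.
Codon 2 GCC (Ala): third position 4-fold.
Codon 3 AGG (Arg): third position 2-fold.
Codon 4 UUC (Phe): third position 2-fold.
Codon 5 CUU (Leu): third position 4-fold.
Codon 6 GUA (Val): third position 4-fold.
Codon 7 UAU (Tyr): third position 2-fold.
Codon 8 CUG (Leu): third position 4-fold.
Codon 9 AAC (Asn): third position 2-fold.
Codon 10 UUU (Phe): third position 2-fold.
Four-fold degenerate third positions: 5.

5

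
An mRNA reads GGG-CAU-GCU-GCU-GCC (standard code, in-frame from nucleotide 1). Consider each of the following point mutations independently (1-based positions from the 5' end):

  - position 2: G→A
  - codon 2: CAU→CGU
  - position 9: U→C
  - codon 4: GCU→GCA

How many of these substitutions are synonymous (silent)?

2

Codon 1: GGG (Gly) → GAG (Glu) — missense.
Codon 2: CAU (His) → CGU (Arg) — missense.
Codon 3: GCU (Ala) → GCC (Ala) — synonymous.
Codon 4: GCU (Ala) → GCA (Ala) — synonymous.
Synonymous: 2 of 4.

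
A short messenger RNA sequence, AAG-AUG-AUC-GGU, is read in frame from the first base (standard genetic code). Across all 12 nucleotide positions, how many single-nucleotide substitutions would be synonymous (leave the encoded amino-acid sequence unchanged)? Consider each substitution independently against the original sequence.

Codon 1 (AAG, Lys): 1 synonymous substitution.
Codon 2 (AUG, Met): 0 synonymous substitutions.
Codon 3 (AUC, Ile): 2 synonymous substitutions.
Codon 4 (GGU, Gly): 3 synonymous substitutions.
Total: 1 + 0 + 2 + 3 = 6.

6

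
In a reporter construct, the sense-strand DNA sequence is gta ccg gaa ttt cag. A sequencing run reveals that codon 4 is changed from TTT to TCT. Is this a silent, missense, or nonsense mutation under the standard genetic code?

Position 11 falls in codon 4: TTT → Phe.
After the substitution the codon is TCT → Ser.
Phe ≠ Ser, so this is a missense mutation.

missense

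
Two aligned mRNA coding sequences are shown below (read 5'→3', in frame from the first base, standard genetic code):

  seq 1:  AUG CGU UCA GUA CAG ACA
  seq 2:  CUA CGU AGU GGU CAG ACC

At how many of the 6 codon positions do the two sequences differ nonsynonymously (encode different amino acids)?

2

Codon 1: AUG Met / CUA Leu — nonsynonymous.
Codon 2: CGU Arg / CGU Arg — identical.
Codon 3: UCA Ser / AGU Ser — synonymous.
Codon 4: GUA Val / GGU Gly — nonsynonymous.
Codon 5: CAG Gln / CAG Gln — identical.
Codon 6: ACA Thr / ACC Thr — synonymous.
Nonsynonymous differences: 2.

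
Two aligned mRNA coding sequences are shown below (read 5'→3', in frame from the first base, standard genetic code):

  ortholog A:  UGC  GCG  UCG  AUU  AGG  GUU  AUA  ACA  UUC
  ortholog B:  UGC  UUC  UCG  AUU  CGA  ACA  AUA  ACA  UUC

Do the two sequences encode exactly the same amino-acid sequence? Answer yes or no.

no

Codon 1: UGC Cys / UGC Cys — identical.
Codon 2: GCG Ala / UUC Phe — nonsynonymous.
Codon 3: UCG Ser / UCG Ser — identical.
Codon 4: AUU Ile / AUU Ile — identical.
Codon 5: AGG Arg / CGA Arg — synonymous.
Codon 6: GUU Val / ACA Thr — nonsynonymous.
Codon 7: AUA Ile / AUA Ile — identical.
Codon 8: ACA Thr / ACA Thr — identical.
Codon 9: UUC Phe / UUC Phe — identical.
Nonsynonymous differences: 2 → different protein.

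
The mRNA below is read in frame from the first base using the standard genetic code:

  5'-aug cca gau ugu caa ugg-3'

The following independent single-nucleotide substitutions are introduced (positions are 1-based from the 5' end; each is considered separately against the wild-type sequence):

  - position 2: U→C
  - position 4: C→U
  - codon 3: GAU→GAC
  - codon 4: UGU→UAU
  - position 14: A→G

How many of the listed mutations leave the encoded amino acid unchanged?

1

Codon 1: AUG (Met) → ACG (Thr) — missense.
Codon 2: CCA (Pro) → UCA (Ser) — missense.
Codon 3: GAU (Asp) → GAC (Asp) — synonymous.
Codon 4: UGU (Cys) → UAU (Tyr) — missense.
Codon 5: CAA (Gln) → CGA (Arg) — missense.
Synonymous: 1 of 5.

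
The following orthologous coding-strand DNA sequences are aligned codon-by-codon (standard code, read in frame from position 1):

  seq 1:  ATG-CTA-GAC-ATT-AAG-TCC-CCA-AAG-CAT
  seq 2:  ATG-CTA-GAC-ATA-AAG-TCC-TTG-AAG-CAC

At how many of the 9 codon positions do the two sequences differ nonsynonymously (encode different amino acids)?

Codon 1: ATG Met / ATG Met — identical.
Codon 2: CTA Leu / CTA Leu — identical.
Codon 3: GAC Asp / GAC Asp — identical.
Codon 4: ATT Ile / ATA Ile — synonymous.
Codon 5: AAG Lys / AAG Lys — identical.
Codon 6: TCC Ser / TCC Ser — identical.
Codon 7: CCA Pro / TTG Leu — nonsynonymous.
Codon 8: AAG Lys / AAG Lys — identical.
Codon 9: CAT His / CAC His — synonymous.
Nonsynonymous differences: 1.

1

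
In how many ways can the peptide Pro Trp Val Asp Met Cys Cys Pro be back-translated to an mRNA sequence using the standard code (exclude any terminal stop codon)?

512

Pro: 4 codons.
Trp: 1 codon.
Val: 4 codons.
Asp: 2 codons.
Met: 1 codon.
Cys: 2 codons.
Cys: 2 codons.
Pro: 4 codons.
4 × 1 × 4 × 2 × 1 × 2 × 2 × 4 = 512.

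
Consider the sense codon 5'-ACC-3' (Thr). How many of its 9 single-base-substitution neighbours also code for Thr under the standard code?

Position 1: none → 0 synonymous.
Position 2: none → 0 synonymous.
Position 3: ACU, ACA, ACG → 3 synonymous.
Total: 0 + 0 + 3 = 3.

3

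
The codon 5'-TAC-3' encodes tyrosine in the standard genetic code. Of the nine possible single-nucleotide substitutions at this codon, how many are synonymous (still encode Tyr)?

1

Position 1: none → 0 synonymous.
Position 2: none → 0 synonymous.
Position 3: TAT → 1 synonymous.
Total: 0 + 0 + 1 = 1.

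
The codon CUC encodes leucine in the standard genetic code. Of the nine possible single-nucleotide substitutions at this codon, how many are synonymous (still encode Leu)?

Position 1: none → 0 synonymous.
Position 2: none → 0 synonymous.
Position 3: CUU, CUA, CUG → 3 synonymous.
Total: 0 + 0 + 3 = 3.

3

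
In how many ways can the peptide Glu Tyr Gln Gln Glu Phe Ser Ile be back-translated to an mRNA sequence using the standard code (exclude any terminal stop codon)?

1152

Glu: 2 codons.
Tyr: 2 codons.
Gln: 2 codons.
Gln: 2 codons.
Glu: 2 codons.
Phe: 2 codons.
Ser: 6 codons.
Ile: 3 codons.
2 × 2 × 2 × 2 × 2 × 2 × 6 × 3 = 1152.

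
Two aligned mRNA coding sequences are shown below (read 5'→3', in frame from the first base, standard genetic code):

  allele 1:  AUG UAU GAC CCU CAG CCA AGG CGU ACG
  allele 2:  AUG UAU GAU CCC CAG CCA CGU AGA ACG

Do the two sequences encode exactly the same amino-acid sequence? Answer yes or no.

yes

Codon 1: AUG Met / AUG Met — identical.
Codon 2: UAU Tyr / UAU Tyr — identical.
Codon 3: GAC Asp / GAU Asp — synonymous.
Codon 4: CCU Pro / CCC Pro — synonymous.
Codon 5: CAG Gln / CAG Gln — identical.
Codon 6: CCA Pro / CCA Pro — identical.
Codon 7: AGG Arg / CGU Arg — synonymous.
Codon 8: CGU Arg / AGA Arg — synonymous.
Codon 9: ACG Thr / ACG Thr — identical.
Nonsynonymous differences: 0 → same protein.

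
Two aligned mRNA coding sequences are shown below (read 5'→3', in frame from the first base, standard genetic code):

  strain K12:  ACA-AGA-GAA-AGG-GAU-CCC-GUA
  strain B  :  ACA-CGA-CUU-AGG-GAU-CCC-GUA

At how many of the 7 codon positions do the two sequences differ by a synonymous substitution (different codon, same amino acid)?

Codon 1: ACA Thr / ACA Thr — identical.
Codon 2: AGA Arg / CGA Arg — synonymous.
Codon 3: GAA Glu / CUU Leu — nonsynonymous.
Codon 4: AGG Arg / AGG Arg — identical.
Codon 5: GAU Asp / GAU Asp — identical.
Codon 6: CCC Pro / CCC Pro — identical.
Codon 7: GUA Val / GUA Val — identical.
Synonymous differences: 1.

1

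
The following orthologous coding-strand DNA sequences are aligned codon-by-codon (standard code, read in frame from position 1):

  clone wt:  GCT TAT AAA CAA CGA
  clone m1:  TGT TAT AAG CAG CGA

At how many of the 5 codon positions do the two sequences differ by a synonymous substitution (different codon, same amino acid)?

2

Codon 1: GCT Ala / TGT Cys — nonsynonymous.
Codon 2: TAT Tyr / TAT Tyr — identical.
Codon 3: AAA Lys / AAG Lys — synonymous.
Codon 4: CAA Gln / CAG Gln — synonymous.
Codon 5: CGA Arg / CGA Arg — identical.
Synonymous differences: 2.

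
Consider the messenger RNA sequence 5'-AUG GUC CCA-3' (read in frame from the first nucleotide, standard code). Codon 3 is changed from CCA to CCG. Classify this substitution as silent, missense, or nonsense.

Position 9 falls in codon 3: CCA → Pro.
After the substitution the codon is CCG → Pro.
Both encode Pro, so the change is synonymous.

silent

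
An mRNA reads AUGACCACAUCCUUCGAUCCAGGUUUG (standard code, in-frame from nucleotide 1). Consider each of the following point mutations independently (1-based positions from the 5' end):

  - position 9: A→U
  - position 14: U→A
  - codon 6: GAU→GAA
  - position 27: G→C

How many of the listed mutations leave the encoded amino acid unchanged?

1

Codon 3: ACA (Thr) → ACU (Thr) — synonymous.
Codon 5: UUC (Phe) → UAC (Tyr) — missense.
Codon 6: GAU (Asp) → GAA (Glu) — missense.
Codon 9: UUG (Leu) → UUC (Phe) — missense.
Synonymous: 1 of 4.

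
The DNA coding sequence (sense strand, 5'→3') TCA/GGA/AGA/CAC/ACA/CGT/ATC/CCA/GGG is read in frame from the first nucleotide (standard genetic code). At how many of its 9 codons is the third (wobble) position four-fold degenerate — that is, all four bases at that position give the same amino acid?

6

Codon 1 TCA (Ser): third position 4-fold.
Codon 2 GGA (Gly): third position 4-fold.
Codon 3 AGA (Arg): third position 2-fold.
Codon 4 CAC (His): third position 2-fold.
Codon 5 ACA (Thr): third position 4-fold.
Codon 6 CGT (Arg): third position 4-fold.
Codon 7 ATC (Ile): third position 3-fold.
Codon 8 CCA (Pro): third position 4-fold.
Codon 9 GGG (Gly): third position 4-fold.
Four-fold degenerate third positions: 6.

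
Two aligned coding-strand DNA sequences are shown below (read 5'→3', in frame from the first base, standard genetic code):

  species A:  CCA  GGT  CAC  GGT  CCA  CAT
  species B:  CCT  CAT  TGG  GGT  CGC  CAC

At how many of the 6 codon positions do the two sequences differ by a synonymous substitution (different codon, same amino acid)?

Codon 1: CCA Pro / CCT Pro — synonymous.
Codon 2: GGT Gly / CAT His — nonsynonymous.
Codon 3: CAC His / TGG Trp — nonsynonymous.
Codon 4: GGT Gly / GGT Gly — identical.
Codon 5: CCA Pro / CGC Arg — nonsynonymous.
Codon 6: CAT His / CAC His — synonymous.
Synonymous differences: 2.

2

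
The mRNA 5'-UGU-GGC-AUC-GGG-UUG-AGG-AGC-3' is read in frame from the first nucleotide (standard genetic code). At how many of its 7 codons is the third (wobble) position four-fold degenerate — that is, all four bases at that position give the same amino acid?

2

Codon 1 UGU (Cys): third position 2-fold.
Codon 2 GGC (Gly): third position 4-fold.
Codon 3 AUC (Ile): third position 3-fold.
Codon 4 GGG (Gly): third position 4-fold.
Codon 5 UUG (Leu): third position 2-fold.
Codon 6 AGG (Arg): third position 2-fold.
Codon 7 AGC (Ser): third position 2-fold.
Four-fold degenerate third positions: 2.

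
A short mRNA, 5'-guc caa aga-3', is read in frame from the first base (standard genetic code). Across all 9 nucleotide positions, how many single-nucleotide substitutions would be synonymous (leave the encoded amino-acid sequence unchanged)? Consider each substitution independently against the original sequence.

6

Codon 1 (GUC, Val): 3 synonymous substitutions.
Codon 2 (CAA, Gln): 1 synonymous substitution.
Codon 3 (AGA, Arg): 2 synonymous substitutions.
Total: 3 + 1 + 2 = 6.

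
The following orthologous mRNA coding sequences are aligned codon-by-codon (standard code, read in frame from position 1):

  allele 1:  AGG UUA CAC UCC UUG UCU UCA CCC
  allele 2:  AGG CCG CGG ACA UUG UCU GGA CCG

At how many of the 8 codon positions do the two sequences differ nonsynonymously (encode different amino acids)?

Codon 1: AGG Arg / AGG Arg — identical.
Codon 2: UUA Leu / CCG Pro — nonsynonymous.
Codon 3: CAC His / CGG Arg — nonsynonymous.
Codon 4: UCC Ser / ACA Thr — nonsynonymous.
Codon 5: UUG Leu / UUG Leu — identical.
Codon 6: UCU Ser / UCU Ser — identical.
Codon 7: UCA Ser / GGA Gly — nonsynonymous.
Codon 8: CCC Pro / CCG Pro — synonymous.
Nonsynonymous differences: 4.

4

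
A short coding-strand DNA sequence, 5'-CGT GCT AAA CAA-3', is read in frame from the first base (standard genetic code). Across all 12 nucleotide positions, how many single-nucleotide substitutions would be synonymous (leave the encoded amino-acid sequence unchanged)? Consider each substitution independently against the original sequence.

Codon 1 (CGT, Arg): 3 synonymous substitutions.
Codon 2 (GCT, Ala): 3 synonymous substitutions.
Codon 3 (AAA, Lys): 1 synonymous substitution.
Codon 4 (CAA, Gln): 1 synonymous substitution.
Total: 3 + 3 + 1 + 1 = 8.

8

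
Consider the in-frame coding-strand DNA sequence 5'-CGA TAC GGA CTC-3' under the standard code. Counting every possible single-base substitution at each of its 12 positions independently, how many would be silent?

Codon 1 (CGA, Arg): 4 synonymous substitutions.
Codon 2 (TAC, Tyr): 1 synonymous substitution.
Codon 3 (GGA, Gly): 3 synonymous substitutions.
Codon 4 (CTC, Leu): 3 synonymous substitutions.
Total: 4 + 1 + 3 + 3 = 11.

11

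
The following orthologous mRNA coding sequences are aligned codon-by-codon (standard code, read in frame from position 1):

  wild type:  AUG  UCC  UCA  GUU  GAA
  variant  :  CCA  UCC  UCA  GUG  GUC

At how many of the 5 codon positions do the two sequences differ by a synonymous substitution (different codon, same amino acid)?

1

Codon 1: AUG Met / CCA Pro — nonsynonymous.
Codon 2: UCC Ser / UCC Ser — identical.
Codon 3: UCA Ser / UCA Ser — identical.
Codon 4: GUU Val / GUG Val — synonymous.
Codon 5: GAA Glu / GUC Val — nonsynonymous.
Synonymous differences: 1.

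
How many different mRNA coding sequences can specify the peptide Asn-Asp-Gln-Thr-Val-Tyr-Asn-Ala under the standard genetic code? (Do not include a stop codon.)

2048

Asn: 2 codons.
Asp: 2 codons.
Gln: 2 codons.
Thr: 4 codons.
Val: 4 codons.
Tyr: 2 codons.
Asn: 2 codons.
Ala: 4 codons.
2 × 2 × 2 × 4 × 4 × 2 × 2 × 4 = 2048.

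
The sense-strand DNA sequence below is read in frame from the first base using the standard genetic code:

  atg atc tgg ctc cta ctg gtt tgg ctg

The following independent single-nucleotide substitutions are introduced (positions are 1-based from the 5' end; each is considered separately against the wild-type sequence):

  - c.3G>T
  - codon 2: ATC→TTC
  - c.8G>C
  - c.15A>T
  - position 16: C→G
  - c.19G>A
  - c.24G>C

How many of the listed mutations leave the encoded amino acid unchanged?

1

Codon 1: ATG (Met) → ATT (Ile) — missense.
Codon 2: ATC (Ile) → TTC (Phe) — missense.
Codon 3: TGG (Trp) → TCG (Ser) — missense.
Codon 5: CTA (Leu) → CTT (Leu) — synonymous.
Codon 6: CTG (Leu) → GTG (Val) — missense.
Codon 7: GTT (Val) → ATT (Ile) — missense.
Codon 8: TGG (Trp) → TGC (Cys) — missense.
Synonymous: 1 of 7.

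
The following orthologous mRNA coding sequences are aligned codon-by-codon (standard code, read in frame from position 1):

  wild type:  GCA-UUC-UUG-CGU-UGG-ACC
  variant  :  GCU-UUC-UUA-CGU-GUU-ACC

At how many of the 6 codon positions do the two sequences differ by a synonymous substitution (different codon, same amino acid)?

2

Codon 1: GCA Ala / GCU Ala — synonymous.
Codon 2: UUC Phe / UUC Phe — identical.
Codon 3: UUG Leu / UUA Leu — synonymous.
Codon 4: CGU Arg / CGU Arg — identical.
Codon 5: UGG Trp / GUU Val — nonsynonymous.
Codon 6: ACC Thr / ACC Thr — identical.
Synonymous differences: 2.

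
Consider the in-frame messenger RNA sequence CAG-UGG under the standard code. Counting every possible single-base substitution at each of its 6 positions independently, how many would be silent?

1

Codon 1 (CAG, Gln): 1 synonymous substitution.
Codon 2 (UGG, Trp): 0 synonymous substitutions.
Total: 1 + 0 = 1.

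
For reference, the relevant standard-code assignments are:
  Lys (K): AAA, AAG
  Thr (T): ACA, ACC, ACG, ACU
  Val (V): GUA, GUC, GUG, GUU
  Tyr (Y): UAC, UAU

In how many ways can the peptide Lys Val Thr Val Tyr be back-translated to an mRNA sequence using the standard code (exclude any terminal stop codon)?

256

Lys: 2 codons.
Val: 4 codons.
Thr: 4 codons.
Val: 4 codons.
Tyr: 2 codons.
2 × 4 × 4 × 4 × 2 = 256.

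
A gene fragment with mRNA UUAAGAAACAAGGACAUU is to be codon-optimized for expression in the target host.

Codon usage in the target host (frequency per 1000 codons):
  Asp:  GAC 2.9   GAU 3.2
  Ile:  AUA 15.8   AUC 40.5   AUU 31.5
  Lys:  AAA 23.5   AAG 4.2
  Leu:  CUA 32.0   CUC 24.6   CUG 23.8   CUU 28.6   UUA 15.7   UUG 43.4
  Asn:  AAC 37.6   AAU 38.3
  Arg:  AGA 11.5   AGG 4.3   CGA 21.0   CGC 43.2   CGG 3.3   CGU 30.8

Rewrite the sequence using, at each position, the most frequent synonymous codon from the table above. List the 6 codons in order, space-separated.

UUG CGC AAU AAA GAU AUC

Codon 1 (Leu): best is UUG at 43.4.
Codon 2 (Arg): best is CGC at 43.2.
Codon 3 (Asn): best is AAU at 38.3.
Codon 4 (Lys): best is AAA at 23.5.
Codon 5 (Asp): best is GAU at 3.2.
Codon 6 (Ile): best is AUC at 40.5.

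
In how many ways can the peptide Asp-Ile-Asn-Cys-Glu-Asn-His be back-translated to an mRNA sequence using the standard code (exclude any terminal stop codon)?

192

Asp: 2 codons.
Ile: 3 codons.
Asn: 2 codons.
Cys: 2 codons.
Glu: 2 codons.
Asn: 2 codons.
His: 2 codons.
2 × 3 × 2 × 2 × 2 × 2 × 2 = 192.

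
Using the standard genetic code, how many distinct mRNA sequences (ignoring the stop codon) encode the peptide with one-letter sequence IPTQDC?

384

Ile: 3 codons.
Pro: 4 codons.
Thr: 4 codons.
Gln: 2 codons.
Asp: 2 codons.
Cys: 2 codons.
3 × 4 × 4 × 2 × 2 × 2 = 384.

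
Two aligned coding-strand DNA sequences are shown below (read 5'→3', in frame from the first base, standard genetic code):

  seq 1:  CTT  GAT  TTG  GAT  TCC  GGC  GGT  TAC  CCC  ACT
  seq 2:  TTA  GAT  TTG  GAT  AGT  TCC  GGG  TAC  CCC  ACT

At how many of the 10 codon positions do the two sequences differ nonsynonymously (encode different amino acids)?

Codon 1: CTT Leu / TTA Leu — synonymous.
Codon 2: GAT Asp / GAT Asp — identical.
Codon 3: TTG Leu / TTG Leu — identical.
Codon 4: GAT Asp / GAT Asp — identical.
Codon 5: TCC Ser / AGT Ser — synonymous.
Codon 6: GGC Gly / TCC Ser — nonsynonymous.
Codon 7: GGT Gly / GGG Gly — synonymous.
Codon 8: TAC Tyr / TAC Tyr — identical.
Codon 9: CCC Pro / CCC Pro — identical.
Codon 10: ACT Thr / ACT Thr — identical.
Nonsynonymous differences: 1.

1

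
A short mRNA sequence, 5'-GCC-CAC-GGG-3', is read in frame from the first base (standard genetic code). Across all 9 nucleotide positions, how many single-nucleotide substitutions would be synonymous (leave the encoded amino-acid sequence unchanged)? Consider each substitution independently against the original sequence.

7

Codon 1 (GCC, Ala): 3 synonymous substitutions.
Codon 2 (CAC, His): 1 synonymous substitution.
Codon 3 (GGG, Gly): 3 synonymous substitutions.
Total: 3 + 1 + 3 = 7.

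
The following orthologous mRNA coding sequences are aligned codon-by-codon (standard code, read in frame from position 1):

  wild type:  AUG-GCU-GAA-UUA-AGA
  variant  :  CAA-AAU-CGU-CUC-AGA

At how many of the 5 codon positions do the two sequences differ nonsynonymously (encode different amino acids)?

Codon 1: AUG Met / CAA Gln — nonsynonymous.
Codon 2: GCU Ala / AAU Asn — nonsynonymous.
Codon 3: GAA Glu / CGU Arg — nonsynonymous.
Codon 4: UUA Leu / CUC Leu — synonymous.
Codon 5: AGA Arg / AGA Arg — identical.
Nonsynonymous differences: 3.

3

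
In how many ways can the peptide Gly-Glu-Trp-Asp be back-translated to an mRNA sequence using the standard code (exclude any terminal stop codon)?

16

Gly: 4 codons.
Glu: 2 codons.
Trp: 1 codon.
Asp: 2 codons.
4 × 2 × 1 × 2 = 16.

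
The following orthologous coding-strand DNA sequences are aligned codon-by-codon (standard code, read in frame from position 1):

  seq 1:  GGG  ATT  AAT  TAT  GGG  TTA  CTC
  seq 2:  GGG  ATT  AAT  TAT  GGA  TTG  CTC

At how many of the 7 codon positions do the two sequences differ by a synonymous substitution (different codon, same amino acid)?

2

Codon 1: GGG Gly / GGG Gly — identical.
Codon 2: ATT Ile / ATT Ile — identical.
Codon 3: AAT Asn / AAT Asn — identical.
Codon 4: TAT Tyr / TAT Tyr — identical.
Codon 5: GGG Gly / GGA Gly — synonymous.
Codon 6: TTA Leu / TTG Leu — synonymous.
Codon 7: CTC Leu / CTC Leu — identical.
Synonymous differences: 2.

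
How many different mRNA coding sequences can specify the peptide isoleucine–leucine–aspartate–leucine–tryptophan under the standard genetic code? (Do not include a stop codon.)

Ile: 3 codons.
Leu: 6 codons.
Asp: 2 codons.
Leu: 6 codons.
Trp: 1 codon.
3 × 6 × 2 × 6 × 1 = 216.

216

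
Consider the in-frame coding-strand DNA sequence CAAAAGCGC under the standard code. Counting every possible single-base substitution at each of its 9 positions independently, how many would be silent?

5

Codon 1 (CAA, Gln): 1 synonymous substitution.
Codon 2 (AAG, Lys): 1 synonymous substitution.
Codon 3 (CGC, Arg): 3 synonymous substitutions.
Total: 1 + 1 + 3 = 5.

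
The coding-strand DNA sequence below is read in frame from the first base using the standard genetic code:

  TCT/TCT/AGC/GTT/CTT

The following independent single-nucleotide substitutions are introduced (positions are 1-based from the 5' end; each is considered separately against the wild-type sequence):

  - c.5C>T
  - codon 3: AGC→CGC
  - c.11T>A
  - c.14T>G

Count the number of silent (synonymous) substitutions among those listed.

Codon 2: TCT (Ser) → TTT (Phe) — missense.
Codon 3: AGC (Ser) → CGC (Arg) — missense.
Codon 4: GTT (Val) → GAT (Asp) — missense.
Codon 5: CTT (Leu) → CGT (Arg) — missense.
Synonymous: 0 of 4.

0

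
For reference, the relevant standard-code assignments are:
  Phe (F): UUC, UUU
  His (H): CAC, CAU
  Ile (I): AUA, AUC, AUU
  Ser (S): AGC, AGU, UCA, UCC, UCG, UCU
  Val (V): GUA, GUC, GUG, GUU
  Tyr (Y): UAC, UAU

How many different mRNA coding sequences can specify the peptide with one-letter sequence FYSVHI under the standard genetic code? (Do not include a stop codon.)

576

Phe: 2 codons.
Tyr: 2 codons.
Ser: 6 codons.
Val: 4 codons.
His: 2 codons.
Ile: 3 codons.
2 × 2 × 6 × 4 × 2 × 3 = 576.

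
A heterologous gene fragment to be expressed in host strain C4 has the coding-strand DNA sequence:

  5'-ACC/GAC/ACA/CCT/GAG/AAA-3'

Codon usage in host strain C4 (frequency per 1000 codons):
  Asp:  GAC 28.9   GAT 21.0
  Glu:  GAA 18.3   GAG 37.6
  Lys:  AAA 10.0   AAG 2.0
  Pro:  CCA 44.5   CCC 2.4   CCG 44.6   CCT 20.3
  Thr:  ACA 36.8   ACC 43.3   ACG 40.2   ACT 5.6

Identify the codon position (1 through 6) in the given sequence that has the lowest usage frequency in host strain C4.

6

Codon 1 ACC (Thr): 43.3 per 1000.
Codon 2 GAC (Asp): 28.9 per 1000.
Codon 3 ACA (Thr): 36.8 per 1000.
Codon 4 CCT (Pro): 20.3 per 1000.
Codon 5 GAG (Glu): 37.6 per 1000.
Codon 6 AAA (Lys): 10.0 per 1000.
Lowest frequency is 10.0 at codon 6.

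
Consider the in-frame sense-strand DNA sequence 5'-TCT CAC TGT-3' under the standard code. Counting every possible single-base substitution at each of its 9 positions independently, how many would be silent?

5

Codon 1 (TCT, Ser): 3 synonymous substitutions.
Codon 2 (CAC, His): 1 synonymous substitution.
Codon 3 (TGT, Cys): 1 synonymous substitution.
Total: 3 + 1 + 1 = 5.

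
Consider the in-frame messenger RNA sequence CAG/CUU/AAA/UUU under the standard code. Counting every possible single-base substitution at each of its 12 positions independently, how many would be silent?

Codon 1 (CAG, Gln): 1 synonymous substitution.
Codon 2 (CUU, Leu): 3 synonymous substitutions.
Codon 3 (AAA, Lys): 1 synonymous substitution.
Codon 4 (UUU, Phe): 1 synonymous substitution.
Total: 1 + 3 + 1 + 1 = 6.

6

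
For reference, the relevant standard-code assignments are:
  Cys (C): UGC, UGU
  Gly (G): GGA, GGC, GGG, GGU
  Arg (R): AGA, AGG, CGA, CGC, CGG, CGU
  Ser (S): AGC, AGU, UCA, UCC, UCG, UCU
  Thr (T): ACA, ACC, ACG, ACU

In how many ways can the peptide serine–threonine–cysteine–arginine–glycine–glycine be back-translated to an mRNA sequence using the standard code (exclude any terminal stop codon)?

Ser: 6 codons.
Thr: 4 codons.
Cys: 2 codons.
Arg: 6 codons.
Gly: 4 codons.
Gly: 4 codons.
6 × 4 × 2 × 6 × 4 × 4 = 4608.

4608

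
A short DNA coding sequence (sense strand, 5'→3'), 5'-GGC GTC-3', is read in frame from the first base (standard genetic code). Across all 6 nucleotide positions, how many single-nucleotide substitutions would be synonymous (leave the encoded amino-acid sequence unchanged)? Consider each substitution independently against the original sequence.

6

Codon 1 (GGC, Gly): 3 synonymous substitutions.
Codon 2 (GTC, Val): 3 synonymous substitutions.
Total: 3 + 3 = 6.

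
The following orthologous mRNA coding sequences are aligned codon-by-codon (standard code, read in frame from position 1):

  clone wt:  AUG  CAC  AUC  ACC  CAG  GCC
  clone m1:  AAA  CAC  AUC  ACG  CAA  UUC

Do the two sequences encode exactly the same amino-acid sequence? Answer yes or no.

no

Codon 1: AUG Met / AAA Lys — nonsynonymous.
Codon 2: CAC His / CAC His — identical.
Codon 3: AUC Ile / AUC Ile — identical.
Codon 4: ACC Thr / ACG Thr — synonymous.
Codon 5: CAG Gln / CAA Gln — synonymous.
Codon 6: GCC Ala / UUC Phe — nonsynonymous.
Nonsynonymous differences: 2 → different protein.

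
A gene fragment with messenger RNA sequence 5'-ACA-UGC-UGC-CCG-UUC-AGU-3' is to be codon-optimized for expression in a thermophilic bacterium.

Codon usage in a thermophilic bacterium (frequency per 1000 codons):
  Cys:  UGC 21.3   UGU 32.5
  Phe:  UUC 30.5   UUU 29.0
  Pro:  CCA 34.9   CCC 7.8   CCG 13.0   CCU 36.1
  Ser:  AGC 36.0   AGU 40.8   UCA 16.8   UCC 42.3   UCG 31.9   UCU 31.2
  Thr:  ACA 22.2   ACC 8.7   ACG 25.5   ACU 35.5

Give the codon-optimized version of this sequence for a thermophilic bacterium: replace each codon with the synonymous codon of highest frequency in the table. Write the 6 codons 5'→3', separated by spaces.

ACU UGU UGU CCU UUC UCC

Codon 1 (Thr): best is ACU at 35.5.
Codon 2 (Cys): best is UGU at 32.5.
Codon 3 (Cys): best is UGU at 32.5.
Codon 4 (Pro): best is CCU at 36.1.
Codon 5 (Phe): best is UUC at 30.5.
Codon 6 (Ser): best is UCC at 42.3.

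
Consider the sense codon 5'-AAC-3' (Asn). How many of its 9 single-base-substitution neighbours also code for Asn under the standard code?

1

Position 1: none → 0 synonymous.
Position 2: none → 0 synonymous.
Position 3: AAU → 1 synonymous.
Total: 0 + 0 + 1 = 1.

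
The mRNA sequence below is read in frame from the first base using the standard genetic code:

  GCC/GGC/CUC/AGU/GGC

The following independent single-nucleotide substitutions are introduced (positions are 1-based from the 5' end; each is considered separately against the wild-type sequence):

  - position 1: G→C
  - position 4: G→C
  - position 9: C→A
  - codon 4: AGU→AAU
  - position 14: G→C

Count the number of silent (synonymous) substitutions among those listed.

Codon 1: GCC (Ala) → CCC (Pro) — missense.
Codon 2: GGC (Gly) → CGC (Arg) — missense.
Codon 3: CUC (Leu) → CUA (Leu) — synonymous.
Codon 4: AGU (Ser) → AAU (Asn) — missense.
Codon 5: GGC (Gly) → GCC (Ala) — missense.
Synonymous: 1 of 5.

1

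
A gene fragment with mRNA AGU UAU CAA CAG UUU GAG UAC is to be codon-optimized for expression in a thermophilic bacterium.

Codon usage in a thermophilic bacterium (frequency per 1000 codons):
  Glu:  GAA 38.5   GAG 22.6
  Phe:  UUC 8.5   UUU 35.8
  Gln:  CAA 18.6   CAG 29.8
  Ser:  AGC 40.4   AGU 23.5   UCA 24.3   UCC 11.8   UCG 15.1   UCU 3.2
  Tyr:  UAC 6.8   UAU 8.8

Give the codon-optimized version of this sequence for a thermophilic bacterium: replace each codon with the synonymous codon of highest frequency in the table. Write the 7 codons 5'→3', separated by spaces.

AGC UAU CAG CAG UUU GAA UAU

Codon 1 (Ser): best is AGC at 40.4.
Codon 2 (Tyr): best is UAU at 8.8.
Codon 3 (Gln): best is CAG at 29.8.
Codon 4 (Gln): best is CAG at 29.8.
Codon 5 (Phe): best is UUU at 35.8.
Codon 6 (Glu): best is GAA at 38.5.
Codon 7 (Tyr): best is UAU at 8.8.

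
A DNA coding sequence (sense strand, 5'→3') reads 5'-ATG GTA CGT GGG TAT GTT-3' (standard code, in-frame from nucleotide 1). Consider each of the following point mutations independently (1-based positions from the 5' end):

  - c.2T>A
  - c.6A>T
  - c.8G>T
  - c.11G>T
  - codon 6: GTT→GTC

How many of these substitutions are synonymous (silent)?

Codon 1: ATG (Met) → AAG (Lys) — missense.
Codon 2: GTA (Val) → GTT (Val) — synonymous.
Codon 3: CGT (Arg) → CTT (Leu) — missense.
Codon 4: GGG (Gly) → GTG (Val) — missense.
Codon 6: GTT (Val) → GTC (Val) — synonymous.
Synonymous: 2 of 5.

2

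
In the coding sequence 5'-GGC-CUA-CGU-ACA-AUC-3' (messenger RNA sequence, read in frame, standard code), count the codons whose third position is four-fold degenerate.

4

Codon 1 GGC (Gly): third position 4-fold.
Codon 2 CUA (Leu): third position 4-fold.
Codon 3 CGU (Arg): third position 4-fold.
Codon 4 ACA (Thr): third position 4-fold.
Codon 5 AUC (Ile): third position 3-fold.
Four-fold degenerate third positions: 4.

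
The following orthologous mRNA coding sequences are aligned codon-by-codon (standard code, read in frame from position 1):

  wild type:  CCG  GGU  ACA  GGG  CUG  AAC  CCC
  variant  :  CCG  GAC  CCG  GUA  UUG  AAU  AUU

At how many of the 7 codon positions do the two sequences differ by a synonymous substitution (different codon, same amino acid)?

Codon 1: CCG Pro / CCG Pro — identical.
Codon 2: GGU Gly / GAC Asp — nonsynonymous.
Codon 3: ACA Thr / CCG Pro — nonsynonymous.
Codon 4: GGG Gly / GUA Val — nonsynonymous.
Codon 5: CUG Leu / UUG Leu — synonymous.
Codon 6: AAC Asn / AAU Asn — synonymous.
Codon 7: CCC Pro / AUU Ile — nonsynonymous.
Synonymous differences: 2.

2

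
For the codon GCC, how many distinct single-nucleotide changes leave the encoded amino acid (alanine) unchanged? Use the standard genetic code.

3

Position 1: none → 0 synonymous.
Position 2: none → 0 synonymous.
Position 3: GCU, GCA, GCG → 3 synonymous.
Total: 0 + 0 + 3 = 3.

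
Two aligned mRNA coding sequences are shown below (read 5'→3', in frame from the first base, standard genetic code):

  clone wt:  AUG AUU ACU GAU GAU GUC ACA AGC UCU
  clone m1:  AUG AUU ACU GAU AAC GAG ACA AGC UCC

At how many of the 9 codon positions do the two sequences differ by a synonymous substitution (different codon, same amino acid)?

Codon 1: AUG Met / AUG Met — identical.
Codon 2: AUU Ile / AUU Ile — identical.
Codon 3: ACU Thr / ACU Thr — identical.
Codon 4: GAU Asp / GAU Asp — identical.
Codon 5: GAU Asp / AAC Asn — nonsynonymous.
Codon 6: GUC Val / GAG Glu — nonsynonymous.
Codon 7: ACA Thr / ACA Thr — identical.
Codon 8: AGC Ser / AGC Ser — identical.
Codon 9: UCU Ser / UCC Ser — synonymous.
Synonymous differences: 1.

1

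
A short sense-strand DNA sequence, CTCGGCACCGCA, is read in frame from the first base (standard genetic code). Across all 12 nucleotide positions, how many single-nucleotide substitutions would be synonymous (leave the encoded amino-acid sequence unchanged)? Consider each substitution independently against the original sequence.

Codon 1 (CTC, Leu): 3 synonymous substitutions.
Codon 2 (GGC, Gly): 3 synonymous substitutions.
Codon 3 (ACC, Thr): 3 synonymous substitutions.
Codon 4 (GCA, Ala): 3 synonymous substitutions.
Total: 3 + 3 + 3 + 3 = 12.

12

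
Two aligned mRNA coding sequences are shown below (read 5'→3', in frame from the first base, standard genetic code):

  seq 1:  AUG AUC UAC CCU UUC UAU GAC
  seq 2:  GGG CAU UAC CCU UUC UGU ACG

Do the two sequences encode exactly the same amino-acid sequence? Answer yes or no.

no

Codon 1: AUG Met / GGG Gly — nonsynonymous.
Codon 2: AUC Ile / CAU His — nonsynonymous.
Codon 3: UAC Tyr / UAC Tyr — identical.
Codon 4: CCU Pro / CCU Pro — identical.
Codon 5: UUC Phe / UUC Phe — identical.
Codon 6: UAU Tyr / UGU Cys — nonsynonymous.
Codon 7: GAC Asp / ACG Thr — nonsynonymous.
Nonsynonymous differences: 4 → different protein.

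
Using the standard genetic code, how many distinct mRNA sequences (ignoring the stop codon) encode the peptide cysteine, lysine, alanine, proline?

64

Cys: 2 codons.
Lys: 2 codons.
Ala: 4 codons.
Pro: 4 codons.
2 × 2 × 4 × 4 = 64.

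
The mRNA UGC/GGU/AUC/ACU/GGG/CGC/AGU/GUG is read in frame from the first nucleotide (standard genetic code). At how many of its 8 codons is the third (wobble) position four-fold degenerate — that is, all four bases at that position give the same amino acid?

Codon 1 UGC (Cys): third position 2-fold.
Codon 2 GGU (Gly): third position 4-fold.
Codon 3 AUC (Ile): third position 3-fold.
Codon 4 ACU (Thr): third position 4-fold.
Codon 5 GGG (Gly): third position 4-fold.
Codon 6 CGC (Arg): third position 4-fold.
Codon 7 AGU (Ser): third position 2-fold.
Codon 8 GUG (Val): third position 4-fold.
Four-fold degenerate third positions: 5.

5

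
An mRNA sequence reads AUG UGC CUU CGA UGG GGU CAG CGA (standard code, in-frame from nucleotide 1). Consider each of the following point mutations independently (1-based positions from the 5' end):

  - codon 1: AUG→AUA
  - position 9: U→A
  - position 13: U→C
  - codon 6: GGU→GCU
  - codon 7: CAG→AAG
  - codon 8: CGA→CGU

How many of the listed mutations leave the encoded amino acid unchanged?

Codon 1: AUG (Met) → AUA (Ile) — missense.
Codon 3: CUU (Leu) → CUA (Leu) — synonymous.
Codon 5: UGG (Trp) → CGG (Arg) — missense.
Codon 6: GGU (Gly) → GCU (Ala) — missense.
Codon 7: CAG (Gln) → AAG (Lys) — missense.
Codon 8: CGA (Arg) → CGU (Arg) — synonymous.
Synonymous: 2 of 6.

2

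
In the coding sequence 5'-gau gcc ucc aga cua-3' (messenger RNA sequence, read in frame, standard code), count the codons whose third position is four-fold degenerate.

3

Codon 1 GAU (Asp): third position 2-fold.
Codon 2 GCC (Ala): third position 4-fold.
Codon 3 UCC (Ser): third position 4-fold.
Codon 4 AGA (Arg): third position 2-fold.
Codon 5 CUA (Leu): third position 4-fold.
Four-fold degenerate third positions: 3.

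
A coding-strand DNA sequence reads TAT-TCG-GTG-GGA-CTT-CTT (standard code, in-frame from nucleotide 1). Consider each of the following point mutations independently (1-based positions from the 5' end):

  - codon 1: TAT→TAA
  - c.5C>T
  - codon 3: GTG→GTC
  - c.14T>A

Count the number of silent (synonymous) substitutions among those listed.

Codon 1: TAT (Tyr) → TAA (Stop) — nonsense.
Codon 2: TCG (Ser) → TTG (Leu) — missense.
Codon 3: GTG (Val) → GTC (Val) — synonymous.
Codon 5: CTT (Leu) → CAT (His) — missense.
Synonymous: 1 of 4.

1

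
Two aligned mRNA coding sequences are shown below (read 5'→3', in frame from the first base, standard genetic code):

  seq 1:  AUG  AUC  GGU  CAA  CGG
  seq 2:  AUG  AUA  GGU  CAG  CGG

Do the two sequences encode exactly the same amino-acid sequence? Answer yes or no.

yes

Codon 1: AUG Met / AUG Met — identical.
Codon 2: AUC Ile / AUA Ile — synonymous.
Codon 3: GGU Gly / GGU Gly — identical.
Codon 4: CAA Gln / CAG Gln — synonymous.
Codon 5: CGG Arg / CGG Arg — identical.
Nonsynonymous differences: 0 → same protein.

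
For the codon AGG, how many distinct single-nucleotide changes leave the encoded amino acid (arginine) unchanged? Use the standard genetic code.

Position 1: CGG → 1 synonymous.
Position 2: none → 0 synonymous.
Position 3: AGA → 1 synonymous.
Total: 1 + 0 + 1 = 2.

2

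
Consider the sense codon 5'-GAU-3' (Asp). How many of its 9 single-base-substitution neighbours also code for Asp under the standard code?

Position 1: none → 0 synonymous.
Position 2: none → 0 synonymous.
Position 3: GAC → 1 synonymous.
Total: 0 + 0 + 1 = 1.

1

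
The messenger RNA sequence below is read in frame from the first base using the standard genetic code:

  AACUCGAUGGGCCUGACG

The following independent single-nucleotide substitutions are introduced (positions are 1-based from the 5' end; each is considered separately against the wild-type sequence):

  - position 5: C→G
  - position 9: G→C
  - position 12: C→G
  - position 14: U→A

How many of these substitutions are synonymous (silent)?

Codon 2: UCG (Ser) → UGG (Trp) — missense.
Codon 3: AUG (Met) → AUC (Ile) — missense.
Codon 4: GGC (Gly) → GGG (Gly) — synonymous.
Codon 5: CUG (Leu) → CAG (Gln) — missense.
Synonymous: 1 of 4.

1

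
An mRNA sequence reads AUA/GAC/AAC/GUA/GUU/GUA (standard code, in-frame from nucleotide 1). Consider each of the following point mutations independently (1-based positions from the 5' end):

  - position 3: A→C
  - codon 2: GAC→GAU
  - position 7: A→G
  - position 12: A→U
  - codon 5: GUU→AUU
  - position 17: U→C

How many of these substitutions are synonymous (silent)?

3

Codon 1: AUA (Ile) → AUC (Ile) — synonymous.
Codon 2: GAC (Asp) → GAU (Asp) — synonymous.
Codon 3: AAC (Asn) → GAC (Asp) — missense.
Codon 4: GUA (Val) → GUU (Val) — synonymous.
Codon 5: GUU (Val) → AUU (Ile) — missense.
Codon 6: GUA (Val) → GCA (Ala) — missense.
Synonymous: 3 of 6.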